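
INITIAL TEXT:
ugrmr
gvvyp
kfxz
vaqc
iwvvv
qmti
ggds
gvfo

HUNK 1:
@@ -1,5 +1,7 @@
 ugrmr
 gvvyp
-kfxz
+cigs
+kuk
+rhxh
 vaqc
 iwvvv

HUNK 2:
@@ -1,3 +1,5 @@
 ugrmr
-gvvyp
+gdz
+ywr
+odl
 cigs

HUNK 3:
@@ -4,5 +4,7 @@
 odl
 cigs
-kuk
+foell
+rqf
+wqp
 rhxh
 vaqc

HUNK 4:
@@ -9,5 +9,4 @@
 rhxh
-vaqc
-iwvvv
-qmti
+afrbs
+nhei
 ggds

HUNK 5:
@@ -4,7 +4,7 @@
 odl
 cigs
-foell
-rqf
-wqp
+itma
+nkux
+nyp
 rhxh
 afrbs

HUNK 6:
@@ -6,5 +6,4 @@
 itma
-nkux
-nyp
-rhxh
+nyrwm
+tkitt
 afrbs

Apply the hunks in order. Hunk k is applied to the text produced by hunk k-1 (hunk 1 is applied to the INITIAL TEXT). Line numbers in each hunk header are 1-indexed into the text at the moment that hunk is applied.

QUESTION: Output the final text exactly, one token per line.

Hunk 1: at line 1 remove [kfxz] add [cigs,kuk,rhxh] -> 10 lines: ugrmr gvvyp cigs kuk rhxh vaqc iwvvv qmti ggds gvfo
Hunk 2: at line 1 remove [gvvyp] add [gdz,ywr,odl] -> 12 lines: ugrmr gdz ywr odl cigs kuk rhxh vaqc iwvvv qmti ggds gvfo
Hunk 3: at line 4 remove [kuk] add [foell,rqf,wqp] -> 14 lines: ugrmr gdz ywr odl cigs foell rqf wqp rhxh vaqc iwvvv qmti ggds gvfo
Hunk 4: at line 9 remove [vaqc,iwvvv,qmti] add [afrbs,nhei] -> 13 lines: ugrmr gdz ywr odl cigs foell rqf wqp rhxh afrbs nhei ggds gvfo
Hunk 5: at line 4 remove [foell,rqf,wqp] add [itma,nkux,nyp] -> 13 lines: ugrmr gdz ywr odl cigs itma nkux nyp rhxh afrbs nhei ggds gvfo
Hunk 6: at line 6 remove [nkux,nyp,rhxh] add [nyrwm,tkitt] -> 12 lines: ugrmr gdz ywr odl cigs itma nyrwm tkitt afrbs nhei ggds gvfo

Answer: ugrmr
gdz
ywr
odl
cigs
itma
nyrwm
tkitt
afrbs
nhei
ggds
gvfo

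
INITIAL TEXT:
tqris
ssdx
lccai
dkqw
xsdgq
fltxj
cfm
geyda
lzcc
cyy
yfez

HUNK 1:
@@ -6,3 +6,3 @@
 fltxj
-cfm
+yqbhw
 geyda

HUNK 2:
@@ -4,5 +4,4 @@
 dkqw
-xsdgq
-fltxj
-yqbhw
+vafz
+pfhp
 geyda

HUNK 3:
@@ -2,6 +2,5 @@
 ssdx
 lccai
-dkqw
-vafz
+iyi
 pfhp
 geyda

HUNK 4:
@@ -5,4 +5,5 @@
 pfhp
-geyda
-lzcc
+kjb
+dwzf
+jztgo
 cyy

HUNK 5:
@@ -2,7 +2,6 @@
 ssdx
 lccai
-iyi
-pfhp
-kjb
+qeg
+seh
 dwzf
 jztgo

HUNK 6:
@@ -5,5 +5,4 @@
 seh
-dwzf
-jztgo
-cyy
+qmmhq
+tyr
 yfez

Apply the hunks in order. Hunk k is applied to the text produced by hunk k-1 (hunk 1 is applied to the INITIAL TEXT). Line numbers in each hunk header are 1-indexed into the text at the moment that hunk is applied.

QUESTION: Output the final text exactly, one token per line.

Answer: tqris
ssdx
lccai
qeg
seh
qmmhq
tyr
yfez

Derivation:
Hunk 1: at line 6 remove [cfm] add [yqbhw] -> 11 lines: tqris ssdx lccai dkqw xsdgq fltxj yqbhw geyda lzcc cyy yfez
Hunk 2: at line 4 remove [xsdgq,fltxj,yqbhw] add [vafz,pfhp] -> 10 lines: tqris ssdx lccai dkqw vafz pfhp geyda lzcc cyy yfez
Hunk 3: at line 2 remove [dkqw,vafz] add [iyi] -> 9 lines: tqris ssdx lccai iyi pfhp geyda lzcc cyy yfez
Hunk 4: at line 5 remove [geyda,lzcc] add [kjb,dwzf,jztgo] -> 10 lines: tqris ssdx lccai iyi pfhp kjb dwzf jztgo cyy yfez
Hunk 5: at line 2 remove [iyi,pfhp,kjb] add [qeg,seh] -> 9 lines: tqris ssdx lccai qeg seh dwzf jztgo cyy yfez
Hunk 6: at line 5 remove [dwzf,jztgo,cyy] add [qmmhq,tyr] -> 8 lines: tqris ssdx lccai qeg seh qmmhq tyr yfez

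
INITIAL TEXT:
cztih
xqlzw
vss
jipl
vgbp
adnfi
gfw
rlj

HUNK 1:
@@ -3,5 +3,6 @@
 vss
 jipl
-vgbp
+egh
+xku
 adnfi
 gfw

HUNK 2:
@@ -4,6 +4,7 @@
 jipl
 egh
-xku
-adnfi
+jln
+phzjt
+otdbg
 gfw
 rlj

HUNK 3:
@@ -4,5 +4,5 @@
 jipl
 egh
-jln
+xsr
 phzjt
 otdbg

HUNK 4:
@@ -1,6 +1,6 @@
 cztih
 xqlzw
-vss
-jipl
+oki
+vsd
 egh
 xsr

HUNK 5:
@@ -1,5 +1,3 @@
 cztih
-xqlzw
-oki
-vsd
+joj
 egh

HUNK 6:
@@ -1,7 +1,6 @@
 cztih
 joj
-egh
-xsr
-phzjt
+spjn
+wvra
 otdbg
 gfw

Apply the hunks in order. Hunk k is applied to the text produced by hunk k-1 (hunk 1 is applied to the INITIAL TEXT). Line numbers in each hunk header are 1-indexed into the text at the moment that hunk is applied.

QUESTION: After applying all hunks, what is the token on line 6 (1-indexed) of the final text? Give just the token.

Hunk 1: at line 3 remove [vgbp] add [egh,xku] -> 9 lines: cztih xqlzw vss jipl egh xku adnfi gfw rlj
Hunk 2: at line 4 remove [xku,adnfi] add [jln,phzjt,otdbg] -> 10 lines: cztih xqlzw vss jipl egh jln phzjt otdbg gfw rlj
Hunk 3: at line 4 remove [jln] add [xsr] -> 10 lines: cztih xqlzw vss jipl egh xsr phzjt otdbg gfw rlj
Hunk 4: at line 1 remove [vss,jipl] add [oki,vsd] -> 10 lines: cztih xqlzw oki vsd egh xsr phzjt otdbg gfw rlj
Hunk 5: at line 1 remove [xqlzw,oki,vsd] add [joj] -> 8 lines: cztih joj egh xsr phzjt otdbg gfw rlj
Hunk 6: at line 1 remove [egh,xsr,phzjt] add [spjn,wvra] -> 7 lines: cztih joj spjn wvra otdbg gfw rlj
Final line 6: gfw

Answer: gfw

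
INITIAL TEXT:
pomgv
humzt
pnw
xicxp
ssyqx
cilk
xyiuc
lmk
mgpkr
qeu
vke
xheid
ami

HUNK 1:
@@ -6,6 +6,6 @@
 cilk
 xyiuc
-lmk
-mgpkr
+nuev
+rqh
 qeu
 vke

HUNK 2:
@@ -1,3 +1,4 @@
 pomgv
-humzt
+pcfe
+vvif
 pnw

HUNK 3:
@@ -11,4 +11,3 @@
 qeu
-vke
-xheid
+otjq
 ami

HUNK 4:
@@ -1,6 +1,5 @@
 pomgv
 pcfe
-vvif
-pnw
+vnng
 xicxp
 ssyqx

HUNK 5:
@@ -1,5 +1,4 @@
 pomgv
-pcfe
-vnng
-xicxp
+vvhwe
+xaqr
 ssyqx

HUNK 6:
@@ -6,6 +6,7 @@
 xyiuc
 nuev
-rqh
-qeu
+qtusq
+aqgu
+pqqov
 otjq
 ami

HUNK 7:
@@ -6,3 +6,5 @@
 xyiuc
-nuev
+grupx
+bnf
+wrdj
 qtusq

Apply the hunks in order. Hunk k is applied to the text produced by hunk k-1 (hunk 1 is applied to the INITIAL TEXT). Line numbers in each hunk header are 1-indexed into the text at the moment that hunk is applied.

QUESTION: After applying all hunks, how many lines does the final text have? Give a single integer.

Answer: 14

Derivation:
Hunk 1: at line 6 remove [lmk,mgpkr] add [nuev,rqh] -> 13 lines: pomgv humzt pnw xicxp ssyqx cilk xyiuc nuev rqh qeu vke xheid ami
Hunk 2: at line 1 remove [humzt] add [pcfe,vvif] -> 14 lines: pomgv pcfe vvif pnw xicxp ssyqx cilk xyiuc nuev rqh qeu vke xheid ami
Hunk 3: at line 11 remove [vke,xheid] add [otjq] -> 13 lines: pomgv pcfe vvif pnw xicxp ssyqx cilk xyiuc nuev rqh qeu otjq ami
Hunk 4: at line 1 remove [vvif,pnw] add [vnng] -> 12 lines: pomgv pcfe vnng xicxp ssyqx cilk xyiuc nuev rqh qeu otjq ami
Hunk 5: at line 1 remove [pcfe,vnng,xicxp] add [vvhwe,xaqr] -> 11 lines: pomgv vvhwe xaqr ssyqx cilk xyiuc nuev rqh qeu otjq ami
Hunk 6: at line 6 remove [rqh,qeu] add [qtusq,aqgu,pqqov] -> 12 lines: pomgv vvhwe xaqr ssyqx cilk xyiuc nuev qtusq aqgu pqqov otjq ami
Hunk 7: at line 6 remove [nuev] add [grupx,bnf,wrdj] -> 14 lines: pomgv vvhwe xaqr ssyqx cilk xyiuc grupx bnf wrdj qtusq aqgu pqqov otjq ami
Final line count: 14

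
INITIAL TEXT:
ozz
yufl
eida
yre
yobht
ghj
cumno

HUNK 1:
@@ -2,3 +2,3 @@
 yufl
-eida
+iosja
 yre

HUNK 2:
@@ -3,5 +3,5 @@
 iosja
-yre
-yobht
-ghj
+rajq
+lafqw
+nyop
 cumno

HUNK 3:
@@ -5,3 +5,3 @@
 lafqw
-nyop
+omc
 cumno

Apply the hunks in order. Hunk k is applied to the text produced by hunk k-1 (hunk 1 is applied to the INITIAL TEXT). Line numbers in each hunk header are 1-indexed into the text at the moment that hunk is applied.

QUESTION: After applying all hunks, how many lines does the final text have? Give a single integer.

Hunk 1: at line 2 remove [eida] add [iosja] -> 7 lines: ozz yufl iosja yre yobht ghj cumno
Hunk 2: at line 3 remove [yre,yobht,ghj] add [rajq,lafqw,nyop] -> 7 lines: ozz yufl iosja rajq lafqw nyop cumno
Hunk 3: at line 5 remove [nyop] add [omc] -> 7 lines: ozz yufl iosja rajq lafqw omc cumno
Final line count: 7

Answer: 7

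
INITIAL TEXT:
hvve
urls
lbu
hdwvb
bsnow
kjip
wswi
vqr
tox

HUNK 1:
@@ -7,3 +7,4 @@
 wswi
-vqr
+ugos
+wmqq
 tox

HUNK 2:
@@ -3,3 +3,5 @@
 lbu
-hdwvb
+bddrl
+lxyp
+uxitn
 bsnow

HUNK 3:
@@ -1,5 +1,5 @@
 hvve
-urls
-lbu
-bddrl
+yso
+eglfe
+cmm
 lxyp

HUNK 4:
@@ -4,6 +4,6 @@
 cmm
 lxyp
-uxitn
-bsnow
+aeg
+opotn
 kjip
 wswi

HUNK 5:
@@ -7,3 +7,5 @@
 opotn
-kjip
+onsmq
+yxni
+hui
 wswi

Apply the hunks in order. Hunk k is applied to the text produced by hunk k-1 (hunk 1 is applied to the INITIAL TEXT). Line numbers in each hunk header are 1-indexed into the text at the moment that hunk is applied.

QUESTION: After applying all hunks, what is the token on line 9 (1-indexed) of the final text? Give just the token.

Hunk 1: at line 7 remove [vqr] add [ugos,wmqq] -> 10 lines: hvve urls lbu hdwvb bsnow kjip wswi ugos wmqq tox
Hunk 2: at line 3 remove [hdwvb] add [bddrl,lxyp,uxitn] -> 12 lines: hvve urls lbu bddrl lxyp uxitn bsnow kjip wswi ugos wmqq tox
Hunk 3: at line 1 remove [urls,lbu,bddrl] add [yso,eglfe,cmm] -> 12 lines: hvve yso eglfe cmm lxyp uxitn bsnow kjip wswi ugos wmqq tox
Hunk 4: at line 4 remove [uxitn,bsnow] add [aeg,opotn] -> 12 lines: hvve yso eglfe cmm lxyp aeg opotn kjip wswi ugos wmqq tox
Hunk 5: at line 7 remove [kjip] add [onsmq,yxni,hui] -> 14 lines: hvve yso eglfe cmm lxyp aeg opotn onsmq yxni hui wswi ugos wmqq tox
Final line 9: yxni

Answer: yxni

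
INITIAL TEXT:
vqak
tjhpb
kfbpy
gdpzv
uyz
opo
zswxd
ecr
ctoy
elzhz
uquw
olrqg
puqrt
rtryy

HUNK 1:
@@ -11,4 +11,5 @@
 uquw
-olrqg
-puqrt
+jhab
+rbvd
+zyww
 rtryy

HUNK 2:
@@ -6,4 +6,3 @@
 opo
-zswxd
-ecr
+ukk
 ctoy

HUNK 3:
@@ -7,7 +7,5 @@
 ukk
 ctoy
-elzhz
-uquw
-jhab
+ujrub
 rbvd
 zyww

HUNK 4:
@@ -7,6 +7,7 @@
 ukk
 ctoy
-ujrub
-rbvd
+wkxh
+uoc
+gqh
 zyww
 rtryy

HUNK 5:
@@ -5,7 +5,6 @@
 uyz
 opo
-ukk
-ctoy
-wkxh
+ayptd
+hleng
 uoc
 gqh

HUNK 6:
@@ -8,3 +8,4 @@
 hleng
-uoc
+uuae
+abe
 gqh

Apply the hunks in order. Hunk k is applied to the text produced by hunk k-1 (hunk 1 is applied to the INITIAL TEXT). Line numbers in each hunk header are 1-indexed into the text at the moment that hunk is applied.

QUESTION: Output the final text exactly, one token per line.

Answer: vqak
tjhpb
kfbpy
gdpzv
uyz
opo
ayptd
hleng
uuae
abe
gqh
zyww
rtryy

Derivation:
Hunk 1: at line 11 remove [olrqg,puqrt] add [jhab,rbvd,zyww] -> 15 lines: vqak tjhpb kfbpy gdpzv uyz opo zswxd ecr ctoy elzhz uquw jhab rbvd zyww rtryy
Hunk 2: at line 6 remove [zswxd,ecr] add [ukk] -> 14 lines: vqak tjhpb kfbpy gdpzv uyz opo ukk ctoy elzhz uquw jhab rbvd zyww rtryy
Hunk 3: at line 7 remove [elzhz,uquw,jhab] add [ujrub] -> 12 lines: vqak tjhpb kfbpy gdpzv uyz opo ukk ctoy ujrub rbvd zyww rtryy
Hunk 4: at line 7 remove [ujrub,rbvd] add [wkxh,uoc,gqh] -> 13 lines: vqak tjhpb kfbpy gdpzv uyz opo ukk ctoy wkxh uoc gqh zyww rtryy
Hunk 5: at line 5 remove [ukk,ctoy,wkxh] add [ayptd,hleng] -> 12 lines: vqak tjhpb kfbpy gdpzv uyz opo ayptd hleng uoc gqh zyww rtryy
Hunk 6: at line 8 remove [uoc] add [uuae,abe] -> 13 lines: vqak tjhpb kfbpy gdpzv uyz opo ayptd hleng uuae abe gqh zyww rtryy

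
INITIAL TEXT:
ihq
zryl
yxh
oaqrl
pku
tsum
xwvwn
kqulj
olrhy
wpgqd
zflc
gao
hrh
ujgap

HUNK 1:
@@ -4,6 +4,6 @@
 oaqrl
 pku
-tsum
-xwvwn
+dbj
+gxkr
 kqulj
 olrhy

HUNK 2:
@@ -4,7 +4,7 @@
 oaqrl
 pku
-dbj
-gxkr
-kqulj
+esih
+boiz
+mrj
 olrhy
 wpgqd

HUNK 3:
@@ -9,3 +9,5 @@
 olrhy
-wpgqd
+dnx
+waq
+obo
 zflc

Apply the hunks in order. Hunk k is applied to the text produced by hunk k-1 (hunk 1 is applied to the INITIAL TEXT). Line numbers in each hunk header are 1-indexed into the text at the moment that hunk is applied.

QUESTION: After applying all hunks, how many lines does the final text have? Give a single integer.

Answer: 16

Derivation:
Hunk 1: at line 4 remove [tsum,xwvwn] add [dbj,gxkr] -> 14 lines: ihq zryl yxh oaqrl pku dbj gxkr kqulj olrhy wpgqd zflc gao hrh ujgap
Hunk 2: at line 4 remove [dbj,gxkr,kqulj] add [esih,boiz,mrj] -> 14 lines: ihq zryl yxh oaqrl pku esih boiz mrj olrhy wpgqd zflc gao hrh ujgap
Hunk 3: at line 9 remove [wpgqd] add [dnx,waq,obo] -> 16 lines: ihq zryl yxh oaqrl pku esih boiz mrj olrhy dnx waq obo zflc gao hrh ujgap
Final line count: 16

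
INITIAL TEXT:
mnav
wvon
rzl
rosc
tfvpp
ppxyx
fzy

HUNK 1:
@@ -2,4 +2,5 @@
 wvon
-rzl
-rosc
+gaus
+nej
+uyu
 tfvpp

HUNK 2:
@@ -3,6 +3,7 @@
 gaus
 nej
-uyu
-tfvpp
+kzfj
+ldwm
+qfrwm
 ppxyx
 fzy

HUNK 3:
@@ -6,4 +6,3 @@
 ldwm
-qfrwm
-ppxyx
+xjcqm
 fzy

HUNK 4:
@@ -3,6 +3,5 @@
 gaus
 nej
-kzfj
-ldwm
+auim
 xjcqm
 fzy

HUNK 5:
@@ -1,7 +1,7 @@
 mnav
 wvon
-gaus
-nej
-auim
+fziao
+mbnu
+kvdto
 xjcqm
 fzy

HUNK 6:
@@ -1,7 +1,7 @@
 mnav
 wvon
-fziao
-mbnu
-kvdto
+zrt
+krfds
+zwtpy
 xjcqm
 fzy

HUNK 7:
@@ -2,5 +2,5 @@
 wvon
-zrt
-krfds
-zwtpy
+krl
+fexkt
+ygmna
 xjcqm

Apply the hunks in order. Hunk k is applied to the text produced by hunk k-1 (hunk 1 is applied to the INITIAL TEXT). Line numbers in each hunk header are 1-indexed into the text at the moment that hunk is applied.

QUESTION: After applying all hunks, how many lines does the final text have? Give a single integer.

Hunk 1: at line 2 remove [rzl,rosc] add [gaus,nej,uyu] -> 8 lines: mnav wvon gaus nej uyu tfvpp ppxyx fzy
Hunk 2: at line 3 remove [uyu,tfvpp] add [kzfj,ldwm,qfrwm] -> 9 lines: mnav wvon gaus nej kzfj ldwm qfrwm ppxyx fzy
Hunk 3: at line 6 remove [qfrwm,ppxyx] add [xjcqm] -> 8 lines: mnav wvon gaus nej kzfj ldwm xjcqm fzy
Hunk 4: at line 3 remove [kzfj,ldwm] add [auim] -> 7 lines: mnav wvon gaus nej auim xjcqm fzy
Hunk 5: at line 1 remove [gaus,nej,auim] add [fziao,mbnu,kvdto] -> 7 lines: mnav wvon fziao mbnu kvdto xjcqm fzy
Hunk 6: at line 1 remove [fziao,mbnu,kvdto] add [zrt,krfds,zwtpy] -> 7 lines: mnav wvon zrt krfds zwtpy xjcqm fzy
Hunk 7: at line 2 remove [zrt,krfds,zwtpy] add [krl,fexkt,ygmna] -> 7 lines: mnav wvon krl fexkt ygmna xjcqm fzy
Final line count: 7

Answer: 7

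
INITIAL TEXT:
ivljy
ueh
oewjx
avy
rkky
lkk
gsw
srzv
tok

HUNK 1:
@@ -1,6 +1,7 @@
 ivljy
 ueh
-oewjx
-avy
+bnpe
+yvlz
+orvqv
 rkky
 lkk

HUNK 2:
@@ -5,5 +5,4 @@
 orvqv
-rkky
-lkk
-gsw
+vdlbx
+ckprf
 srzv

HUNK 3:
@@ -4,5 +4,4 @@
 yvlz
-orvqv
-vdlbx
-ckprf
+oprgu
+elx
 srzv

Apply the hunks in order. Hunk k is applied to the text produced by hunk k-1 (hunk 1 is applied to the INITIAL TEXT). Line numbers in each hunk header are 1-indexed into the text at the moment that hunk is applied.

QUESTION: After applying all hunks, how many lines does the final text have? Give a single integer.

Answer: 8

Derivation:
Hunk 1: at line 1 remove [oewjx,avy] add [bnpe,yvlz,orvqv] -> 10 lines: ivljy ueh bnpe yvlz orvqv rkky lkk gsw srzv tok
Hunk 2: at line 5 remove [rkky,lkk,gsw] add [vdlbx,ckprf] -> 9 lines: ivljy ueh bnpe yvlz orvqv vdlbx ckprf srzv tok
Hunk 3: at line 4 remove [orvqv,vdlbx,ckprf] add [oprgu,elx] -> 8 lines: ivljy ueh bnpe yvlz oprgu elx srzv tok
Final line count: 8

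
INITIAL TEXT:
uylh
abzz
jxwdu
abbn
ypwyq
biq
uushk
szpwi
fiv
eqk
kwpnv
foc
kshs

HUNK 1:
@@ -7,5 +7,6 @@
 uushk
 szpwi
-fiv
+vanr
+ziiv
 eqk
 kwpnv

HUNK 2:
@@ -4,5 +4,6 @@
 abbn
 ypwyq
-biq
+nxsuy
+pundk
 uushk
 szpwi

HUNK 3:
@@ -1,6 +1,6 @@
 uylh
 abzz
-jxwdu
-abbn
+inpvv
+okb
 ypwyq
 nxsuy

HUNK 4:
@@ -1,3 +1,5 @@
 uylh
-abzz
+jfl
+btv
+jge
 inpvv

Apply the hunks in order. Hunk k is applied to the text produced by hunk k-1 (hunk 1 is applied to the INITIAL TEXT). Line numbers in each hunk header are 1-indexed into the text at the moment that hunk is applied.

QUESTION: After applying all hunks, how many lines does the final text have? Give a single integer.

Answer: 17

Derivation:
Hunk 1: at line 7 remove [fiv] add [vanr,ziiv] -> 14 lines: uylh abzz jxwdu abbn ypwyq biq uushk szpwi vanr ziiv eqk kwpnv foc kshs
Hunk 2: at line 4 remove [biq] add [nxsuy,pundk] -> 15 lines: uylh abzz jxwdu abbn ypwyq nxsuy pundk uushk szpwi vanr ziiv eqk kwpnv foc kshs
Hunk 3: at line 1 remove [jxwdu,abbn] add [inpvv,okb] -> 15 lines: uylh abzz inpvv okb ypwyq nxsuy pundk uushk szpwi vanr ziiv eqk kwpnv foc kshs
Hunk 4: at line 1 remove [abzz] add [jfl,btv,jge] -> 17 lines: uylh jfl btv jge inpvv okb ypwyq nxsuy pundk uushk szpwi vanr ziiv eqk kwpnv foc kshs
Final line count: 17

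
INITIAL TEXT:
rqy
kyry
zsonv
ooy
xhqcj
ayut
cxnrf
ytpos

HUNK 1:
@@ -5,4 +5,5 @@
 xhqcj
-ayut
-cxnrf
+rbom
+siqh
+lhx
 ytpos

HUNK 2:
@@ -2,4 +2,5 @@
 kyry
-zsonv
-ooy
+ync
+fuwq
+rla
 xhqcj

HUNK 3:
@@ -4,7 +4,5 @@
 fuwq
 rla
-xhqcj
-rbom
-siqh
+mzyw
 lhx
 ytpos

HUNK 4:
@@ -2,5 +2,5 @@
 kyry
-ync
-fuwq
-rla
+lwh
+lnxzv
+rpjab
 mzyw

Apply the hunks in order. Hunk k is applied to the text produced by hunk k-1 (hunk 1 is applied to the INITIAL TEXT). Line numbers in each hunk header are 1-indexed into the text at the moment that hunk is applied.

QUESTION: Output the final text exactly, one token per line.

Hunk 1: at line 5 remove [ayut,cxnrf] add [rbom,siqh,lhx] -> 9 lines: rqy kyry zsonv ooy xhqcj rbom siqh lhx ytpos
Hunk 2: at line 2 remove [zsonv,ooy] add [ync,fuwq,rla] -> 10 lines: rqy kyry ync fuwq rla xhqcj rbom siqh lhx ytpos
Hunk 3: at line 4 remove [xhqcj,rbom,siqh] add [mzyw] -> 8 lines: rqy kyry ync fuwq rla mzyw lhx ytpos
Hunk 4: at line 2 remove [ync,fuwq,rla] add [lwh,lnxzv,rpjab] -> 8 lines: rqy kyry lwh lnxzv rpjab mzyw lhx ytpos

Answer: rqy
kyry
lwh
lnxzv
rpjab
mzyw
lhx
ytpos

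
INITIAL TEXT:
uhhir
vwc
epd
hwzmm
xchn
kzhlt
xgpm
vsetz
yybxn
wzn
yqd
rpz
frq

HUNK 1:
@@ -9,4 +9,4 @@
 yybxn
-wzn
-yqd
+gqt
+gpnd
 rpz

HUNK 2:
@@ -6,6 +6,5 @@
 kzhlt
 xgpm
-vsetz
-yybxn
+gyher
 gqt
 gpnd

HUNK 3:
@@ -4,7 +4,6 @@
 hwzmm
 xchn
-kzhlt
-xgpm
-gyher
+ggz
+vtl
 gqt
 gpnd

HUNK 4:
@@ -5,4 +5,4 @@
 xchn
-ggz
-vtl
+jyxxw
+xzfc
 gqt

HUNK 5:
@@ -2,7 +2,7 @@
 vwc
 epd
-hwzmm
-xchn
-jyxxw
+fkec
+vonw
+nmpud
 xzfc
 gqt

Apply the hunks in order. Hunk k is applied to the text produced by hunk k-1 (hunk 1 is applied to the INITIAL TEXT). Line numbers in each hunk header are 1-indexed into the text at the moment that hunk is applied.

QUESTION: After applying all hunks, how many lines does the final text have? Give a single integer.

Hunk 1: at line 9 remove [wzn,yqd] add [gqt,gpnd] -> 13 lines: uhhir vwc epd hwzmm xchn kzhlt xgpm vsetz yybxn gqt gpnd rpz frq
Hunk 2: at line 6 remove [vsetz,yybxn] add [gyher] -> 12 lines: uhhir vwc epd hwzmm xchn kzhlt xgpm gyher gqt gpnd rpz frq
Hunk 3: at line 4 remove [kzhlt,xgpm,gyher] add [ggz,vtl] -> 11 lines: uhhir vwc epd hwzmm xchn ggz vtl gqt gpnd rpz frq
Hunk 4: at line 5 remove [ggz,vtl] add [jyxxw,xzfc] -> 11 lines: uhhir vwc epd hwzmm xchn jyxxw xzfc gqt gpnd rpz frq
Hunk 5: at line 2 remove [hwzmm,xchn,jyxxw] add [fkec,vonw,nmpud] -> 11 lines: uhhir vwc epd fkec vonw nmpud xzfc gqt gpnd rpz frq
Final line count: 11

Answer: 11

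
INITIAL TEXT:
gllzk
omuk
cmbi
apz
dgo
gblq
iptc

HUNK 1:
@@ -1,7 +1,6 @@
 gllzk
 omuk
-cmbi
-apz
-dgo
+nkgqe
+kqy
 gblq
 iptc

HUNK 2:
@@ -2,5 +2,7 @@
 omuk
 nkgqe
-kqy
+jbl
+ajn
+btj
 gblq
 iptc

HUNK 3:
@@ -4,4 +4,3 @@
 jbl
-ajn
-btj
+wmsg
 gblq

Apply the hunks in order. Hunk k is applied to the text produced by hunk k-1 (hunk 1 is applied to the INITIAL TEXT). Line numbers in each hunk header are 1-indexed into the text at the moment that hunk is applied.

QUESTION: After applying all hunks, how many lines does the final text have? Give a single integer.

Answer: 7

Derivation:
Hunk 1: at line 1 remove [cmbi,apz,dgo] add [nkgqe,kqy] -> 6 lines: gllzk omuk nkgqe kqy gblq iptc
Hunk 2: at line 2 remove [kqy] add [jbl,ajn,btj] -> 8 lines: gllzk omuk nkgqe jbl ajn btj gblq iptc
Hunk 3: at line 4 remove [ajn,btj] add [wmsg] -> 7 lines: gllzk omuk nkgqe jbl wmsg gblq iptc
Final line count: 7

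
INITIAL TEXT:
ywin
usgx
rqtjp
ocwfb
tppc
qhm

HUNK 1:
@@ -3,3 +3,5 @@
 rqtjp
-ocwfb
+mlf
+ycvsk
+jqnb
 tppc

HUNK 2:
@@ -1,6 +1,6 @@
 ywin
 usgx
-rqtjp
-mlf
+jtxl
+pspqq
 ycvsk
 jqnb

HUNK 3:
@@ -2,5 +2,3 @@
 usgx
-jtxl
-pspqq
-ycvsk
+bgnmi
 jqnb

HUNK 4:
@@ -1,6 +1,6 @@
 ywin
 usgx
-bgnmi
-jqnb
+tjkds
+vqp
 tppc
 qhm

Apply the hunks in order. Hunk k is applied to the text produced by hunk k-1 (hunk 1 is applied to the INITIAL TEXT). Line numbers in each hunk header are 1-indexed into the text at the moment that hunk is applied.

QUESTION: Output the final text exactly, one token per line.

Answer: ywin
usgx
tjkds
vqp
tppc
qhm

Derivation:
Hunk 1: at line 3 remove [ocwfb] add [mlf,ycvsk,jqnb] -> 8 lines: ywin usgx rqtjp mlf ycvsk jqnb tppc qhm
Hunk 2: at line 1 remove [rqtjp,mlf] add [jtxl,pspqq] -> 8 lines: ywin usgx jtxl pspqq ycvsk jqnb tppc qhm
Hunk 3: at line 2 remove [jtxl,pspqq,ycvsk] add [bgnmi] -> 6 lines: ywin usgx bgnmi jqnb tppc qhm
Hunk 4: at line 1 remove [bgnmi,jqnb] add [tjkds,vqp] -> 6 lines: ywin usgx tjkds vqp tppc qhm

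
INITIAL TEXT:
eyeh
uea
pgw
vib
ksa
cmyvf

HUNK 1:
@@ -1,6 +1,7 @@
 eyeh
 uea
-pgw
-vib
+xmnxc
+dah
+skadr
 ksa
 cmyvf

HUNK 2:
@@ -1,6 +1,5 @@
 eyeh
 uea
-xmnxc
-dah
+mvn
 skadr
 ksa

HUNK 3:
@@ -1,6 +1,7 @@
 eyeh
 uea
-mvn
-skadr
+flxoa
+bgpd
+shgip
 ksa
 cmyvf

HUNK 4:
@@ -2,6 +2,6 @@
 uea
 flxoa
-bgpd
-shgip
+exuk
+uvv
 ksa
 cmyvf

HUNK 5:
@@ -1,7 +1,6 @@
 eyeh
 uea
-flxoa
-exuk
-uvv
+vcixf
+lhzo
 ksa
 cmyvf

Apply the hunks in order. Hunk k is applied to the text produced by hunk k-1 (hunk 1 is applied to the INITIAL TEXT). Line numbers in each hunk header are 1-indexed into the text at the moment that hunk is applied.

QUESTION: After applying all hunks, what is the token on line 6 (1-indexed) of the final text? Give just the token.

Answer: cmyvf

Derivation:
Hunk 1: at line 1 remove [pgw,vib] add [xmnxc,dah,skadr] -> 7 lines: eyeh uea xmnxc dah skadr ksa cmyvf
Hunk 2: at line 1 remove [xmnxc,dah] add [mvn] -> 6 lines: eyeh uea mvn skadr ksa cmyvf
Hunk 3: at line 1 remove [mvn,skadr] add [flxoa,bgpd,shgip] -> 7 lines: eyeh uea flxoa bgpd shgip ksa cmyvf
Hunk 4: at line 2 remove [bgpd,shgip] add [exuk,uvv] -> 7 lines: eyeh uea flxoa exuk uvv ksa cmyvf
Hunk 5: at line 1 remove [flxoa,exuk,uvv] add [vcixf,lhzo] -> 6 lines: eyeh uea vcixf lhzo ksa cmyvf
Final line 6: cmyvf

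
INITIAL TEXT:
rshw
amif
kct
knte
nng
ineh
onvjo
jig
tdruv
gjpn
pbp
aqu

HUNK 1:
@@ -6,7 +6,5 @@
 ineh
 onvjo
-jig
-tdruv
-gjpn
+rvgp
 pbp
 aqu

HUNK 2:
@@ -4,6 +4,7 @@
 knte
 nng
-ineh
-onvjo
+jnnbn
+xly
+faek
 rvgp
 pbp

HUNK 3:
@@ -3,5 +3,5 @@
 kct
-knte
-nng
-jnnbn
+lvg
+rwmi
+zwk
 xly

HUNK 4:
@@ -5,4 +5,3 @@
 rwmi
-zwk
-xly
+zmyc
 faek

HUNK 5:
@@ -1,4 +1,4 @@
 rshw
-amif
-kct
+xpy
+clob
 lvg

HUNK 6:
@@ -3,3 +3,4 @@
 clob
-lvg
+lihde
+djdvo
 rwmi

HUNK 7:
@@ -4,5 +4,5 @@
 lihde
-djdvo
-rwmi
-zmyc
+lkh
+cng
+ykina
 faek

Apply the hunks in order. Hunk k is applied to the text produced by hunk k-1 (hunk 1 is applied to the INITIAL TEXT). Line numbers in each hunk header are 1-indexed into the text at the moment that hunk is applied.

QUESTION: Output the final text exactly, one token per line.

Hunk 1: at line 6 remove [jig,tdruv,gjpn] add [rvgp] -> 10 lines: rshw amif kct knte nng ineh onvjo rvgp pbp aqu
Hunk 2: at line 4 remove [ineh,onvjo] add [jnnbn,xly,faek] -> 11 lines: rshw amif kct knte nng jnnbn xly faek rvgp pbp aqu
Hunk 3: at line 3 remove [knte,nng,jnnbn] add [lvg,rwmi,zwk] -> 11 lines: rshw amif kct lvg rwmi zwk xly faek rvgp pbp aqu
Hunk 4: at line 5 remove [zwk,xly] add [zmyc] -> 10 lines: rshw amif kct lvg rwmi zmyc faek rvgp pbp aqu
Hunk 5: at line 1 remove [amif,kct] add [xpy,clob] -> 10 lines: rshw xpy clob lvg rwmi zmyc faek rvgp pbp aqu
Hunk 6: at line 3 remove [lvg] add [lihde,djdvo] -> 11 lines: rshw xpy clob lihde djdvo rwmi zmyc faek rvgp pbp aqu
Hunk 7: at line 4 remove [djdvo,rwmi,zmyc] add [lkh,cng,ykina] -> 11 lines: rshw xpy clob lihde lkh cng ykina faek rvgp pbp aqu

Answer: rshw
xpy
clob
lihde
lkh
cng
ykina
faek
rvgp
pbp
aqu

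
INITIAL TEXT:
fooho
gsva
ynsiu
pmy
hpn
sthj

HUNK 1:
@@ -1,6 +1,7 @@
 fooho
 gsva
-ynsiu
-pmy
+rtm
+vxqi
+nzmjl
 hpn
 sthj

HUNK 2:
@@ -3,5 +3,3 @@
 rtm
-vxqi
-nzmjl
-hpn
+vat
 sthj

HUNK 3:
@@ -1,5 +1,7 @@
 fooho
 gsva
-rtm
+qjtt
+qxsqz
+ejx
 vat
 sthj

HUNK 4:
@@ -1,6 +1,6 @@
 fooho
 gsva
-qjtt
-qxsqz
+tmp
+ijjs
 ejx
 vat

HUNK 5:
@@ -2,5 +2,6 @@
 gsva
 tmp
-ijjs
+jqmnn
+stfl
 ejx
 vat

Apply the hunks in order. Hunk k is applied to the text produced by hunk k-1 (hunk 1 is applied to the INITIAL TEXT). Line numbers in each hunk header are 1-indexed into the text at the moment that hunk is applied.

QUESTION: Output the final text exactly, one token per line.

Answer: fooho
gsva
tmp
jqmnn
stfl
ejx
vat
sthj

Derivation:
Hunk 1: at line 1 remove [ynsiu,pmy] add [rtm,vxqi,nzmjl] -> 7 lines: fooho gsva rtm vxqi nzmjl hpn sthj
Hunk 2: at line 3 remove [vxqi,nzmjl,hpn] add [vat] -> 5 lines: fooho gsva rtm vat sthj
Hunk 3: at line 1 remove [rtm] add [qjtt,qxsqz,ejx] -> 7 lines: fooho gsva qjtt qxsqz ejx vat sthj
Hunk 4: at line 1 remove [qjtt,qxsqz] add [tmp,ijjs] -> 7 lines: fooho gsva tmp ijjs ejx vat sthj
Hunk 5: at line 2 remove [ijjs] add [jqmnn,stfl] -> 8 lines: fooho gsva tmp jqmnn stfl ejx vat sthj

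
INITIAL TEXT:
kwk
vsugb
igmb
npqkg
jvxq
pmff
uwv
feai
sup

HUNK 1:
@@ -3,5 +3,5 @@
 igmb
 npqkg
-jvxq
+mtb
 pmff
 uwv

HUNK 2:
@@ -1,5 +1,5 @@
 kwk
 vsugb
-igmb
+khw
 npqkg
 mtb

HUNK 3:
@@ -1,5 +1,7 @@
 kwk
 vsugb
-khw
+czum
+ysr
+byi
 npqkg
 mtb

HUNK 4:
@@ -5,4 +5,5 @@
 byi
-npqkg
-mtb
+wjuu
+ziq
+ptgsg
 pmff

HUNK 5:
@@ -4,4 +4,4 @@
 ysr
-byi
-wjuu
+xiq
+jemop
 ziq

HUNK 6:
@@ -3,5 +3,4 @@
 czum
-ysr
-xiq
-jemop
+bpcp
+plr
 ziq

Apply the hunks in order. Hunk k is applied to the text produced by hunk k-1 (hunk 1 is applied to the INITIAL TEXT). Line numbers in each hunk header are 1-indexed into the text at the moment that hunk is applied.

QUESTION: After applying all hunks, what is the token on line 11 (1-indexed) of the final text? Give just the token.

Answer: sup

Derivation:
Hunk 1: at line 3 remove [jvxq] add [mtb] -> 9 lines: kwk vsugb igmb npqkg mtb pmff uwv feai sup
Hunk 2: at line 1 remove [igmb] add [khw] -> 9 lines: kwk vsugb khw npqkg mtb pmff uwv feai sup
Hunk 3: at line 1 remove [khw] add [czum,ysr,byi] -> 11 lines: kwk vsugb czum ysr byi npqkg mtb pmff uwv feai sup
Hunk 4: at line 5 remove [npqkg,mtb] add [wjuu,ziq,ptgsg] -> 12 lines: kwk vsugb czum ysr byi wjuu ziq ptgsg pmff uwv feai sup
Hunk 5: at line 4 remove [byi,wjuu] add [xiq,jemop] -> 12 lines: kwk vsugb czum ysr xiq jemop ziq ptgsg pmff uwv feai sup
Hunk 6: at line 3 remove [ysr,xiq,jemop] add [bpcp,plr] -> 11 lines: kwk vsugb czum bpcp plr ziq ptgsg pmff uwv feai sup
Final line 11: sup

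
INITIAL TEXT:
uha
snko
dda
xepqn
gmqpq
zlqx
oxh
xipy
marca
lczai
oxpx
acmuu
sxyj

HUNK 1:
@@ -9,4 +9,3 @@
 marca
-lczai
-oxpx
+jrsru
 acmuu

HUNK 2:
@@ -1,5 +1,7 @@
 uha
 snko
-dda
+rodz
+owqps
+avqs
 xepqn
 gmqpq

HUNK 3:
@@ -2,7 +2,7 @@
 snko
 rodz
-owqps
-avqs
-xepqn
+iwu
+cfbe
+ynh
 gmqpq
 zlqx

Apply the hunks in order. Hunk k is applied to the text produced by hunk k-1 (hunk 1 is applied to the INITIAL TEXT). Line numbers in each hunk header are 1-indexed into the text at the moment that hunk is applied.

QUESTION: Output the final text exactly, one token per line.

Answer: uha
snko
rodz
iwu
cfbe
ynh
gmqpq
zlqx
oxh
xipy
marca
jrsru
acmuu
sxyj

Derivation:
Hunk 1: at line 9 remove [lczai,oxpx] add [jrsru] -> 12 lines: uha snko dda xepqn gmqpq zlqx oxh xipy marca jrsru acmuu sxyj
Hunk 2: at line 1 remove [dda] add [rodz,owqps,avqs] -> 14 lines: uha snko rodz owqps avqs xepqn gmqpq zlqx oxh xipy marca jrsru acmuu sxyj
Hunk 3: at line 2 remove [owqps,avqs,xepqn] add [iwu,cfbe,ynh] -> 14 lines: uha snko rodz iwu cfbe ynh gmqpq zlqx oxh xipy marca jrsru acmuu sxyj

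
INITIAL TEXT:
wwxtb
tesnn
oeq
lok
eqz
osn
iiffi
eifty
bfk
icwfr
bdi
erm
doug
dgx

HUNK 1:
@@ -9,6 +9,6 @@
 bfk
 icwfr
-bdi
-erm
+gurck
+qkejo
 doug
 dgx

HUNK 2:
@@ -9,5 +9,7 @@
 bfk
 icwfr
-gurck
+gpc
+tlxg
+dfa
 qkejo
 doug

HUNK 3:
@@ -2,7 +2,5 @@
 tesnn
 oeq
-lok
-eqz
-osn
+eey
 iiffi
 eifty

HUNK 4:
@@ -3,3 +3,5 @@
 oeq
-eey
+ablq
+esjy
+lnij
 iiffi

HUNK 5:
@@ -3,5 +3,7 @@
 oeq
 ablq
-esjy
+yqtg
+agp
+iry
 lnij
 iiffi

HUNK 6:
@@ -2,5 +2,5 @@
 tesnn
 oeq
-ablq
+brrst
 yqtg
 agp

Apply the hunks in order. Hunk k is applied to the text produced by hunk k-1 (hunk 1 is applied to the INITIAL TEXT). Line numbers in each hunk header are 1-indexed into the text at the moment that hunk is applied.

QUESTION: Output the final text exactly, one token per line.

Hunk 1: at line 9 remove [bdi,erm] add [gurck,qkejo] -> 14 lines: wwxtb tesnn oeq lok eqz osn iiffi eifty bfk icwfr gurck qkejo doug dgx
Hunk 2: at line 9 remove [gurck] add [gpc,tlxg,dfa] -> 16 lines: wwxtb tesnn oeq lok eqz osn iiffi eifty bfk icwfr gpc tlxg dfa qkejo doug dgx
Hunk 3: at line 2 remove [lok,eqz,osn] add [eey] -> 14 lines: wwxtb tesnn oeq eey iiffi eifty bfk icwfr gpc tlxg dfa qkejo doug dgx
Hunk 4: at line 3 remove [eey] add [ablq,esjy,lnij] -> 16 lines: wwxtb tesnn oeq ablq esjy lnij iiffi eifty bfk icwfr gpc tlxg dfa qkejo doug dgx
Hunk 5: at line 3 remove [esjy] add [yqtg,agp,iry] -> 18 lines: wwxtb tesnn oeq ablq yqtg agp iry lnij iiffi eifty bfk icwfr gpc tlxg dfa qkejo doug dgx
Hunk 6: at line 2 remove [ablq] add [brrst] -> 18 lines: wwxtb tesnn oeq brrst yqtg agp iry lnij iiffi eifty bfk icwfr gpc tlxg dfa qkejo doug dgx

Answer: wwxtb
tesnn
oeq
brrst
yqtg
agp
iry
lnij
iiffi
eifty
bfk
icwfr
gpc
tlxg
dfa
qkejo
doug
dgx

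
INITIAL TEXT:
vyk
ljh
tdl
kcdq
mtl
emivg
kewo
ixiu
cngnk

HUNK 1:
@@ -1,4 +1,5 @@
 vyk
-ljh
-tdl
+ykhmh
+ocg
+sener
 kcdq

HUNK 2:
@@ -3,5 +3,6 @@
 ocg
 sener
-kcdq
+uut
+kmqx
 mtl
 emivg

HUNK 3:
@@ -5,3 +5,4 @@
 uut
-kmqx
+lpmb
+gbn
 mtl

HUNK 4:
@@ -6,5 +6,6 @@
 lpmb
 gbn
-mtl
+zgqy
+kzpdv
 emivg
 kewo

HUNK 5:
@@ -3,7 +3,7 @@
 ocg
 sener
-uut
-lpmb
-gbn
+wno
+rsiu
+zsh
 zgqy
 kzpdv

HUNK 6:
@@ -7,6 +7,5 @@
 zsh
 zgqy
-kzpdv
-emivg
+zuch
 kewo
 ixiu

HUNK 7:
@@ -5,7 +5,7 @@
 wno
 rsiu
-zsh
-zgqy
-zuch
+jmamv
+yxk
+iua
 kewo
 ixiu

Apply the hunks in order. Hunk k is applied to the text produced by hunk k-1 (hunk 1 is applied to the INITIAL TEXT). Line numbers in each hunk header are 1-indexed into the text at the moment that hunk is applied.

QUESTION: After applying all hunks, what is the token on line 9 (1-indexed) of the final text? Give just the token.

Hunk 1: at line 1 remove [ljh,tdl] add [ykhmh,ocg,sener] -> 10 lines: vyk ykhmh ocg sener kcdq mtl emivg kewo ixiu cngnk
Hunk 2: at line 3 remove [kcdq] add [uut,kmqx] -> 11 lines: vyk ykhmh ocg sener uut kmqx mtl emivg kewo ixiu cngnk
Hunk 3: at line 5 remove [kmqx] add [lpmb,gbn] -> 12 lines: vyk ykhmh ocg sener uut lpmb gbn mtl emivg kewo ixiu cngnk
Hunk 4: at line 6 remove [mtl] add [zgqy,kzpdv] -> 13 lines: vyk ykhmh ocg sener uut lpmb gbn zgqy kzpdv emivg kewo ixiu cngnk
Hunk 5: at line 3 remove [uut,lpmb,gbn] add [wno,rsiu,zsh] -> 13 lines: vyk ykhmh ocg sener wno rsiu zsh zgqy kzpdv emivg kewo ixiu cngnk
Hunk 6: at line 7 remove [kzpdv,emivg] add [zuch] -> 12 lines: vyk ykhmh ocg sener wno rsiu zsh zgqy zuch kewo ixiu cngnk
Hunk 7: at line 5 remove [zsh,zgqy,zuch] add [jmamv,yxk,iua] -> 12 lines: vyk ykhmh ocg sener wno rsiu jmamv yxk iua kewo ixiu cngnk
Final line 9: iua

Answer: iua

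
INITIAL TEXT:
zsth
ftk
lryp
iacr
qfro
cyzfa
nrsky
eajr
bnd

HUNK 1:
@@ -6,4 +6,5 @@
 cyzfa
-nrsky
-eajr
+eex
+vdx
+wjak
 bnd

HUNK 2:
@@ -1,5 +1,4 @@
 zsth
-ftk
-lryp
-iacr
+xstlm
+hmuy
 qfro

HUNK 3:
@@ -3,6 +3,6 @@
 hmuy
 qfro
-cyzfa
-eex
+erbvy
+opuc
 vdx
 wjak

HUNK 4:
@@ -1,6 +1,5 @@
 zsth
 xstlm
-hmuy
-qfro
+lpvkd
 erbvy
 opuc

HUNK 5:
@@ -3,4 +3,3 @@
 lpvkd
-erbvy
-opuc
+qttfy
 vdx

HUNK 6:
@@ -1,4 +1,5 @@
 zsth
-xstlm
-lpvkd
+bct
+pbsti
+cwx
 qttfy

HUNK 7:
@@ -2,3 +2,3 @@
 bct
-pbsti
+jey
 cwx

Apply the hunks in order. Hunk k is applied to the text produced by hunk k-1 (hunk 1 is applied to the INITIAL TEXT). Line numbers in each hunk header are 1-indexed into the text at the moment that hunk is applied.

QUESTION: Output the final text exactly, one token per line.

Hunk 1: at line 6 remove [nrsky,eajr] add [eex,vdx,wjak] -> 10 lines: zsth ftk lryp iacr qfro cyzfa eex vdx wjak bnd
Hunk 2: at line 1 remove [ftk,lryp,iacr] add [xstlm,hmuy] -> 9 lines: zsth xstlm hmuy qfro cyzfa eex vdx wjak bnd
Hunk 3: at line 3 remove [cyzfa,eex] add [erbvy,opuc] -> 9 lines: zsth xstlm hmuy qfro erbvy opuc vdx wjak bnd
Hunk 4: at line 1 remove [hmuy,qfro] add [lpvkd] -> 8 lines: zsth xstlm lpvkd erbvy opuc vdx wjak bnd
Hunk 5: at line 3 remove [erbvy,opuc] add [qttfy] -> 7 lines: zsth xstlm lpvkd qttfy vdx wjak bnd
Hunk 6: at line 1 remove [xstlm,lpvkd] add [bct,pbsti,cwx] -> 8 lines: zsth bct pbsti cwx qttfy vdx wjak bnd
Hunk 7: at line 2 remove [pbsti] add [jey] -> 8 lines: zsth bct jey cwx qttfy vdx wjak bnd

Answer: zsth
bct
jey
cwx
qttfy
vdx
wjak
bnd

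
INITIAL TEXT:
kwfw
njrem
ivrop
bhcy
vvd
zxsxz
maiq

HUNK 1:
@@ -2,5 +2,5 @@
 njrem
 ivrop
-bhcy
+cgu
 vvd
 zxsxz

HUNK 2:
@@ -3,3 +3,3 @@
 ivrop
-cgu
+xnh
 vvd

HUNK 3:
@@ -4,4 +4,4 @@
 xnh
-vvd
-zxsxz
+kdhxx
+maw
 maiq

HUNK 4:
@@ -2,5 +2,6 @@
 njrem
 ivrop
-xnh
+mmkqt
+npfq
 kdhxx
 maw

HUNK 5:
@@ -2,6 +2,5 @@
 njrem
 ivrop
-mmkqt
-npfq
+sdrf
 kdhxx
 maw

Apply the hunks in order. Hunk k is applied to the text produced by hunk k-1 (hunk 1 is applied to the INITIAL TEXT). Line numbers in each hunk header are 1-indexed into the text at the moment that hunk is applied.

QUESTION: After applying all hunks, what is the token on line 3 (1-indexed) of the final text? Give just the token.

Hunk 1: at line 2 remove [bhcy] add [cgu] -> 7 lines: kwfw njrem ivrop cgu vvd zxsxz maiq
Hunk 2: at line 3 remove [cgu] add [xnh] -> 7 lines: kwfw njrem ivrop xnh vvd zxsxz maiq
Hunk 3: at line 4 remove [vvd,zxsxz] add [kdhxx,maw] -> 7 lines: kwfw njrem ivrop xnh kdhxx maw maiq
Hunk 4: at line 2 remove [xnh] add [mmkqt,npfq] -> 8 lines: kwfw njrem ivrop mmkqt npfq kdhxx maw maiq
Hunk 5: at line 2 remove [mmkqt,npfq] add [sdrf] -> 7 lines: kwfw njrem ivrop sdrf kdhxx maw maiq
Final line 3: ivrop

Answer: ivrop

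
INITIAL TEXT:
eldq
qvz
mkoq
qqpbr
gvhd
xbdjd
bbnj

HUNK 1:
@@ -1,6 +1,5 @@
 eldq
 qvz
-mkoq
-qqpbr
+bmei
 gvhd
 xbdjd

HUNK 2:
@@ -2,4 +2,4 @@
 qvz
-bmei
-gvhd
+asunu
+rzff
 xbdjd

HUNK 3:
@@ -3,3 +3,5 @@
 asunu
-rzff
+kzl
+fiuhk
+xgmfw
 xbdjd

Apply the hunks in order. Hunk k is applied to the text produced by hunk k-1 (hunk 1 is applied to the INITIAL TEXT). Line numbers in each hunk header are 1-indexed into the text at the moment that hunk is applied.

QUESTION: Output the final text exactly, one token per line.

Hunk 1: at line 1 remove [mkoq,qqpbr] add [bmei] -> 6 lines: eldq qvz bmei gvhd xbdjd bbnj
Hunk 2: at line 2 remove [bmei,gvhd] add [asunu,rzff] -> 6 lines: eldq qvz asunu rzff xbdjd bbnj
Hunk 3: at line 3 remove [rzff] add [kzl,fiuhk,xgmfw] -> 8 lines: eldq qvz asunu kzl fiuhk xgmfw xbdjd bbnj

Answer: eldq
qvz
asunu
kzl
fiuhk
xgmfw
xbdjd
bbnj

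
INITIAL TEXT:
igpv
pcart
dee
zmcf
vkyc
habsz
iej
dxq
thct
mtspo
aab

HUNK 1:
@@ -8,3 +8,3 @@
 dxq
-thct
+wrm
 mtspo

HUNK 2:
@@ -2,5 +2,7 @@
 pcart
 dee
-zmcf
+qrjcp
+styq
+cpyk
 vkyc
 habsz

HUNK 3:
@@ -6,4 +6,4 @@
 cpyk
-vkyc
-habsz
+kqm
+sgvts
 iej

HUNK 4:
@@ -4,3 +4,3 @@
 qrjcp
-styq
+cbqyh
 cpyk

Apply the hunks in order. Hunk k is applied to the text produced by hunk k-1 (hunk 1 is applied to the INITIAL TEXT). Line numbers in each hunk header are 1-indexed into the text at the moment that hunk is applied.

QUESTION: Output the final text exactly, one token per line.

Hunk 1: at line 8 remove [thct] add [wrm] -> 11 lines: igpv pcart dee zmcf vkyc habsz iej dxq wrm mtspo aab
Hunk 2: at line 2 remove [zmcf] add [qrjcp,styq,cpyk] -> 13 lines: igpv pcart dee qrjcp styq cpyk vkyc habsz iej dxq wrm mtspo aab
Hunk 3: at line 6 remove [vkyc,habsz] add [kqm,sgvts] -> 13 lines: igpv pcart dee qrjcp styq cpyk kqm sgvts iej dxq wrm mtspo aab
Hunk 4: at line 4 remove [styq] add [cbqyh] -> 13 lines: igpv pcart dee qrjcp cbqyh cpyk kqm sgvts iej dxq wrm mtspo aab

Answer: igpv
pcart
dee
qrjcp
cbqyh
cpyk
kqm
sgvts
iej
dxq
wrm
mtspo
aab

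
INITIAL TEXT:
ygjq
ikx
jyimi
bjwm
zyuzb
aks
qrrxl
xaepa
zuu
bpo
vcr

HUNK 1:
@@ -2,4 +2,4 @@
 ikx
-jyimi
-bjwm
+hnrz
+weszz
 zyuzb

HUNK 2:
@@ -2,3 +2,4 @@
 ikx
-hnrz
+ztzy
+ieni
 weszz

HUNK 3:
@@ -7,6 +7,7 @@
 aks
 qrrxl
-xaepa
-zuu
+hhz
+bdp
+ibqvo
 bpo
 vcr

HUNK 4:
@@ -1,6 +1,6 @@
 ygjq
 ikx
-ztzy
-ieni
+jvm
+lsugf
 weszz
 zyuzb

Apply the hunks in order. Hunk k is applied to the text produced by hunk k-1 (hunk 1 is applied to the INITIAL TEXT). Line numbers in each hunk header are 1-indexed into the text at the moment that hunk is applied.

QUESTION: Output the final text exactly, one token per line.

Answer: ygjq
ikx
jvm
lsugf
weszz
zyuzb
aks
qrrxl
hhz
bdp
ibqvo
bpo
vcr

Derivation:
Hunk 1: at line 2 remove [jyimi,bjwm] add [hnrz,weszz] -> 11 lines: ygjq ikx hnrz weszz zyuzb aks qrrxl xaepa zuu bpo vcr
Hunk 2: at line 2 remove [hnrz] add [ztzy,ieni] -> 12 lines: ygjq ikx ztzy ieni weszz zyuzb aks qrrxl xaepa zuu bpo vcr
Hunk 3: at line 7 remove [xaepa,zuu] add [hhz,bdp,ibqvo] -> 13 lines: ygjq ikx ztzy ieni weszz zyuzb aks qrrxl hhz bdp ibqvo bpo vcr
Hunk 4: at line 1 remove [ztzy,ieni] add [jvm,lsugf] -> 13 lines: ygjq ikx jvm lsugf weszz zyuzb aks qrrxl hhz bdp ibqvo bpo vcr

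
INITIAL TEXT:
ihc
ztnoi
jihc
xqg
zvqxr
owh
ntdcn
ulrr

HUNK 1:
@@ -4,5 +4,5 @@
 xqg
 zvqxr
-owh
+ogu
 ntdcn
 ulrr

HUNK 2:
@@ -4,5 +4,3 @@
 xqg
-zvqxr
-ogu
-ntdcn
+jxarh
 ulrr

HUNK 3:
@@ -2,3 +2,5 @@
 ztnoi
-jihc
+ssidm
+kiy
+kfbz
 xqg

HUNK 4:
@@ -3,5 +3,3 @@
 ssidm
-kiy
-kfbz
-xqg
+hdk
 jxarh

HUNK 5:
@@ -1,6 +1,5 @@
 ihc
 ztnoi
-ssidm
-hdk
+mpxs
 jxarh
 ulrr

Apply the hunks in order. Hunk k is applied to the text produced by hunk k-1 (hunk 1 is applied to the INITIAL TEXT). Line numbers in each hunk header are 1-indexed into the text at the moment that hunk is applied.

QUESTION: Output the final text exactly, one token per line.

Hunk 1: at line 4 remove [owh] add [ogu] -> 8 lines: ihc ztnoi jihc xqg zvqxr ogu ntdcn ulrr
Hunk 2: at line 4 remove [zvqxr,ogu,ntdcn] add [jxarh] -> 6 lines: ihc ztnoi jihc xqg jxarh ulrr
Hunk 3: at line 2 remove [jihc] add [ssidm,kiy,kfbz] -> 8 lines: ihc ztnoi ssidm kiy kfbz xqg jxarh ulrr
Hunk 4: at line 3 remove [kiy,kfbz,xqg] add [hdk] -> 6 lines: ihc ztnoi ssidm hdk jxarh ulrr
Hunk 5: at line 1 remove [ssidm,hdk] add [mpxs] -> 5 lines: ihc ztnoi mpxs jxarh ulrr

Answer: ihc
ztnoi
mpxs
jxarh
ulrr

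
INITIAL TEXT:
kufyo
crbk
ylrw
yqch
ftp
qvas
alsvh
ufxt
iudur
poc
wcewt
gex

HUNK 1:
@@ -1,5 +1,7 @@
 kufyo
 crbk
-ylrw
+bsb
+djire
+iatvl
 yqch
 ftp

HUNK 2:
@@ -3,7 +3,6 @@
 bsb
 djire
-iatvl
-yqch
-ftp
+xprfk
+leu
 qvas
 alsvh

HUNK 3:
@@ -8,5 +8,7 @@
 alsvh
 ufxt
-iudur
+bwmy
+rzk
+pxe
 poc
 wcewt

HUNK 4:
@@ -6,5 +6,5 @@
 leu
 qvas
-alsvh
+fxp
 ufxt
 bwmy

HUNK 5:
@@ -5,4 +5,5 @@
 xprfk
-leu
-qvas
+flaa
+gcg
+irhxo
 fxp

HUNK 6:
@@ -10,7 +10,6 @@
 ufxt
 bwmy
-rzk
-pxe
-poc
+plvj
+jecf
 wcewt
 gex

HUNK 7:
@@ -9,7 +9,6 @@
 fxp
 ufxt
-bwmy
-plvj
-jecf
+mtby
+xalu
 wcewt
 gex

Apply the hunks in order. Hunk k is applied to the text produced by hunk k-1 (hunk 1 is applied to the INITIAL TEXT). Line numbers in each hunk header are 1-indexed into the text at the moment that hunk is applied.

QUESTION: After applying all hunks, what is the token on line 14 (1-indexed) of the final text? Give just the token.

Answer: gex

Derivation:
Hunk 1: at line 1 remove [ylrw] add [bsb,djire,iatvl] -> 14 lines: kufyo crbk bsb djire iatvl yqch ftp qvas alsvh ufxt iudur poc wcewt gex
Hunk 2: at line 3 remove [iatvl,yqch,ftp] add [xprfk,leu] -> 13 lines: kufyo crbk bsb djire xprfk leu qvas alsvh ufxt iudur poc wcewt gex
Hunk 3: at line 8 remove [iudur] add [bwmy,rzk,pxe] -> 15 lines: kufyo crbk bsb djire xprfk leu qvas alsvh ufxt bwmy rzk pxe poc wcewt gex
Hunk 4: at line 6 remove [alsvh] add [fxp] -> 15 lines: kufyo crbk bsb djire xprfk leu qvas fxp ufxt bwmy rzk pxe poc wcewt gex
Hunk 5: at line 5 remove [leu,qvas] add [flaa,gcg,irhxo] -> 16 lines: kufyo crbk bsb djire xprfk flaa gcg irhxo fxp ufxt bwmy rzk pxe poc wcewt gex
Hunk 6: at line 10 remove [rzk,pxe,poc] add [plvj,jecf] -> 15 lines: kufyo crbk bsb djire xprfk flaa gcg irhxo fxp ufxt bwmy plvj jecf wcewt gex
Hunk 7: at line 9 remove [bwmy,plvj,jecf] add [mtby,xalu] -> 14 lines: kufyo crbk bsb djire xprfk flaa gcg irhxo fxp ufxt mtby xalu wcewt gex
Final line 14: gex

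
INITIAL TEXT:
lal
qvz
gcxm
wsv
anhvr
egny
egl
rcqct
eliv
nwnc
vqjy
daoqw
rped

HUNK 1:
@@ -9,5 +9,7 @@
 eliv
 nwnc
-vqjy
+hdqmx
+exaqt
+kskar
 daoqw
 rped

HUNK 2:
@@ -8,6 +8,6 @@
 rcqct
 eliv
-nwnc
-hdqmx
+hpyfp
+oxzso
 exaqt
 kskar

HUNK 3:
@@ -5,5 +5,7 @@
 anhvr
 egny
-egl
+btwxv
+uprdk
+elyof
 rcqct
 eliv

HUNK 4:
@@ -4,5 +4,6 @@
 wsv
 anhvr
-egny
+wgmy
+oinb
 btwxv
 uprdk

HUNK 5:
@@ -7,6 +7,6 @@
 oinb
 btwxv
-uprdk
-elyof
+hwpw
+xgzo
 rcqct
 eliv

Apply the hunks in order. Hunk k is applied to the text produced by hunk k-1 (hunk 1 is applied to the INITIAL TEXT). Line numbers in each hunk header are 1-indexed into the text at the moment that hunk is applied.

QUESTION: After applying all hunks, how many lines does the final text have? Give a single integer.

Hunk 1: at line 9 remove [vqjy] add [hdqmx,exaqt,kskar] -> 15 lines: lal qvz gcxm wsv anhvr egny egl rcqct eliv nwnc hdqmx exaqt kskar daoqw rped
Hunk 2: at line 8 remove [nwnc,hdqmx] add [hpyfp,oxzso] -> 15 lines: lal qvz gcxm wsv anhvr egny egl rcqct eliv hpyfp oxzso exaqt kskar daoqw rped
Hunk 3: at line 5 remove [egl] add [btwxv,uprdk,elyof] -> 17 lines: lal qvz gcxm wsv anhvr egny btwxv uprdk elyof rcqct eliv hpyfp oxzso exaqt kskar daoqw rped
Hunk 4: at line 4 remove [egny] add [wgmy,oinb] -> 18 lines: lal qvz gcxm wsv anhvr wgmy oinb btwxv uprdk elyof rcqct eliv hpyfp oxzso exaqt kskar daoqw rped
Hunk 5: at line 7 remove [uprdk,elyof] add [hwpw,xgzo] -> 18 lines: lal qvz gcxm wsv anhvr wgmy oinb btwxv hwpw xgzo rcqct eliv hpyfp oxzso exaqt kskar daoqw rped
Final line count: 18

Answer: 18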